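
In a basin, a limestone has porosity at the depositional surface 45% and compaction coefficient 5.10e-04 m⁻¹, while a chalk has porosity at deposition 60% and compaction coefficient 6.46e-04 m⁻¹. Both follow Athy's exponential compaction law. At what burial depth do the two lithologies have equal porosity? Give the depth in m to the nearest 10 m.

2120 m

Working in km (1 km = 1000 m; k in km⁻¹ = k in m⁻¹ × 1000):
Set φ₀ₐ e^(−kₐd) = φ₀ᵦ e^(−kᵦd) ⇒ ln(φ₀ₐ/φ₀ᵦ) = (kₐ − kᵦ)·d
d = ln(0.45/0.6) / (0.51 − 0.646) = -0.2877 / -0.136 = 2.115 km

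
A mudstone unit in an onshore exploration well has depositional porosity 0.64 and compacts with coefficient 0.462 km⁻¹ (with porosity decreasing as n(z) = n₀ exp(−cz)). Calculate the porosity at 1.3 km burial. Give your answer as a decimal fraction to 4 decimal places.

n = n₀·exp(−c·z) = 0.64 × exp(−0.462 × 1.3) = 0.64 × exp(−0.6006)
  = 0.64 × 0.5485 = 0.3510

0.3510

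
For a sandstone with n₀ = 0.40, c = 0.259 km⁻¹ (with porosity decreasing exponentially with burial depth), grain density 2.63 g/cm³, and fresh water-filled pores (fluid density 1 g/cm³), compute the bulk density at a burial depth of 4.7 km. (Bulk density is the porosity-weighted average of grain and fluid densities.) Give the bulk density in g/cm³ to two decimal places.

2.44 g/cm³

Porosity at depth: n = 0.4·exp(−0.259×4.7) = 0.4×0.2960 = 0.1184
Bulk density: ρ_b = (1−n)ρ_g + n·ρ_f = 0.8816×2.63 + 0.1184×1
       = 2.319 + 0.118 = 2.437 g/cm³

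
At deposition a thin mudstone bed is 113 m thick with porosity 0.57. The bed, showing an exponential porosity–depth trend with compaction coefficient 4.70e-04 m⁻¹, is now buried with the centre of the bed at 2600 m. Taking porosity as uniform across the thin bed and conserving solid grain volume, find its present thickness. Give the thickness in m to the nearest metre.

Working in km (1 km = 1000 m; β in km⁻¹ = β in m⁻¹ × 1000):
Porosity at 2.6 km: n = 0.57·exp(−0.47×2.6) = 0.1679
Solid-volume conservation: h(1−n) = h₀(1−n₀) ⇒ h = h₀·(1−n₀)/(1−n)
h = 0.113 × (1 − 0.57)/(1 − 0.1679) = 0.113 × 0.5168 = 0.0584 km

58 m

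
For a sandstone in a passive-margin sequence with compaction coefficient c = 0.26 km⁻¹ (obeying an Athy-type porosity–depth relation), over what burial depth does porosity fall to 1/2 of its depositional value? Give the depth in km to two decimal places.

2.67 km

n/n₀ = 1/2 ⇒ exp(−c·Z) = 1/2 ⇒ Z = ln(2) / c
Z = 0.6931 / 0.26 = 2.666 km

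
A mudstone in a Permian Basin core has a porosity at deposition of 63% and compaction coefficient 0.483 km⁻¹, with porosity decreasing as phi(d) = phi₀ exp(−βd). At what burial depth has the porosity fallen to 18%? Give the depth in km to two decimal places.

Invert Athy's law: d = ln(phi₀/phi) / β
d = ln(0.63/0.18) / 0.483 = ln(3.5) / 0.483 = 1.2528 / 0.483 = 2.594 km

2.59 km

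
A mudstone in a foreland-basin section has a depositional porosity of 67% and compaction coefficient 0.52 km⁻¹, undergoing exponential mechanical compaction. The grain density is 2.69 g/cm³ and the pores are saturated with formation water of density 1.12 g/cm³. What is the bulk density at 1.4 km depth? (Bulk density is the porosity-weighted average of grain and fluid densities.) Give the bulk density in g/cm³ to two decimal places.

Porosity at depth: n = 0.67·exp(−0.52×1.4) = 0.67×0.4829 = 0.3235
Bulk density: ρ_b = (1−n)ρ_g + n·ρ_f = 0.6765×2.69 + 0.3235×1.12
       = 1.820 + 0.362 = 2.182 g/cm³

2.18 g/cm³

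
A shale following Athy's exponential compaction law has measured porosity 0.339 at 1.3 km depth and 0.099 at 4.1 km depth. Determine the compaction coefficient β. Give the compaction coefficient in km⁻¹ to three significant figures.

Athy: φ(z) = φ₀ e^(−βz) ⇒ φ₁/φ₂ = e^{β(z₂−z₁)} ⇒ β = ln(φ₁/φ₂)/(z₂−z₁)
β = ln(0.339/0.099) / (4.1 − 1.3) = ln(3.424) / 2.8 = 1.2309 / 2.8 = 0.4396 km⁻¹

0.440 km⁻¹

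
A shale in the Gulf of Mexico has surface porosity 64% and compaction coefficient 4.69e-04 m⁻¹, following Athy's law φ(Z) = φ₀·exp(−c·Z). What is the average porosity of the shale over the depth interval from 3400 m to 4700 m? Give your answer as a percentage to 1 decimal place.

Working in km (1 km = 1000 m; c in km⁻¹ = c in m⁻¹ × 1000):
⟨φ⟩ = (1/(Z₂−Z₁)) ∫ φ₀ e^(−cZ) dZ = φ₀·(e^(−c·Z₁) − e^(−c·Z₂)) / (c·(Z₂−Z₁))
e^(−0.469×3.4) = 0.2030; e^(−0.469×4.7) = 0.1103
⟨φ⟩ = 0.64 × (0.2030 − 0.1103) / (0.469 × 1.3) = 0.64 × 0.1520 = 0.0973

9.7%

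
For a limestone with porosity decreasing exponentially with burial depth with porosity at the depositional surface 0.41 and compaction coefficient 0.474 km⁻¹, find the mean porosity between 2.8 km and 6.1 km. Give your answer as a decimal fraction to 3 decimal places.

0.055

⟨n⟩ = (1/(z₂−z₁)) ∫ n₀ e^(−cz) dz = n₀·(e^(−c·z₁) − e^(−c·z₂)) / (c·(z₂−z₁))
e^(−0.474×2.8) = 0.2652; e^(−0.474×6.1) = 0.0555
⟨n⟩ = 0.41 × (0.2652 − 0.0555) / (0.474 × 3.3) = 0.41 × 0.1341 = 0.0550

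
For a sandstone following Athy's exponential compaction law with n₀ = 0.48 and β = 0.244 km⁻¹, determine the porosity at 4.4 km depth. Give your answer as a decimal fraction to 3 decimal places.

n = n₀·exp(−β·Z) = 0.48 × exp(−0.244 × 4.4) = 0.48 × exp(−1.074)
  = 0.48 × 0.3418 = 0.1641

0.164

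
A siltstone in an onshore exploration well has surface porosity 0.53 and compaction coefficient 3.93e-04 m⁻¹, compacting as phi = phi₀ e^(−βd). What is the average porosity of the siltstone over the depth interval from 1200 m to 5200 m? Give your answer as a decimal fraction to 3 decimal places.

0.167

Working in km (1 km = 1000 m; β in km⁻¹ = β in m⁻¹ × 1000):
⟨phi⟩ = (1/(d₂−d₁)) ∫ phi₀ e^(−βd) dd = phi₀·(e^(−β·d₁) − e^(−β·d₂)) / (β·(d₂−d₁))
e^(−0.393×1.2) = 0.6240; e^(−0.393×5.2) = 0.1296
⟨phi⟩ = 0.53 × (0.6240 − 0.1296) / (0.393 × 4) = 0.53 × 0.3145 = 0.1667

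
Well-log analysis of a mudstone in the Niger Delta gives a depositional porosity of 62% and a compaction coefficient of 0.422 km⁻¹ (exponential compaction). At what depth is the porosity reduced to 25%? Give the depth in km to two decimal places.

Invert Athy's law: d = ln(n₀/n) / k
d = ln(0.62/0.25) / 0.422 = ln(2.48) / 0.422 = 0.9083 / 0.422 = 2.152 km

2.15 km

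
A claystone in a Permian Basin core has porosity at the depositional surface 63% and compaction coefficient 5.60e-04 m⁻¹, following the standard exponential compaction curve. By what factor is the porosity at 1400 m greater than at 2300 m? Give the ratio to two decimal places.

Working in km (1 km = 1000 m; c in km⁻¹ = c in m⁻¹ × 1000):
phi(Z₁)/phi(Z₂) = e^(−c·Z₁)/e^(−c·Z₂) = e^{c(Z₂−Z₁)}
= exp(0.56 × 0.9) = exp(0.504) = 1.6553

1.66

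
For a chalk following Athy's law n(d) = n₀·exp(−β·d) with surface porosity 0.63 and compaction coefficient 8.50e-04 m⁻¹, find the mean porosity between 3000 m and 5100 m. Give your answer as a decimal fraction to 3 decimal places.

Working in km (1 km = 1000 m; β in km⁻¹ = β in m⁻¹ × 1000):
⟨n⟩ = (1/(d₂−d₁)) ∫ n₀ e^(−βd) dd = n₀·(e^(−β·d₁) − e^(−β·d₂)) / (β·(d₂−d₁))
e^(−0.85×3) = 0.0781; e^(−0.85×5.1) = 0.0131
⟨n⟩ = 0.63 × (0.0781 − 0.0131) / (0.85 × 2.1) = 0.63 × 0.0364 = 0.0229

0.023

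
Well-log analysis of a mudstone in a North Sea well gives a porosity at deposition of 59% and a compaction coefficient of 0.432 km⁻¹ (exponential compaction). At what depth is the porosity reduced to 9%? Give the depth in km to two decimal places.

4.35 km

Invert Athy's law: d = ln(phi₀/phi) / β
d = ln(0.59/0.09) / 0.432 = ln(6.556) / 0.432 = 1.8803 / 0.432 = 4.353 km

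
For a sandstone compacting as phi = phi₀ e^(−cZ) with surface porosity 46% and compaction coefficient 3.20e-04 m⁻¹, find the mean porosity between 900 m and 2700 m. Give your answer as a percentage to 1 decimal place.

26.2%

Working in km (1 km = 1000 m; c in km⁻¹ = c in m⁻¹ × 1000):
⟨phi⟩ = (1/(Z₂−Z₁)) ∫ phi₀ e^(−cZ) dZ = phi₀·(e^(−c·Z₁) − e^(−c·Z₂)) / (c·(Z₂−Z₁))
e^(−0.32×0.9) = 0.7498; e^(−0.32×2.7) = 0.4215
⟨phi⟩ = 0.46 × (0.7498 − 0.4215) / (0.32 × 1.8) = 0.46 × 0.5699 = 0.2622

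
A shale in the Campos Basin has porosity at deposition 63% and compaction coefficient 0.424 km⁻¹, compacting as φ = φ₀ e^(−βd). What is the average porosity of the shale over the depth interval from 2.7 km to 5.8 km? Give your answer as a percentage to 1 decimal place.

11.2%

⟨φ⟩ = (1/(d₂−d₁)) ∫ φ₀ e^(−βd) dd = φ₀·(e^(−β·d₁) − e^(−β·d₂)) / (β·(d₂−d₁))
e^(−0.424×2.7) = 0.3183; e^(−0.424×5.8) = 0.0855
⟨φ⟩ = 0.63 × (0.3183 − 0.0855) / (0.424 × 3.1) = 0.63 × 0.1771 = 0.1116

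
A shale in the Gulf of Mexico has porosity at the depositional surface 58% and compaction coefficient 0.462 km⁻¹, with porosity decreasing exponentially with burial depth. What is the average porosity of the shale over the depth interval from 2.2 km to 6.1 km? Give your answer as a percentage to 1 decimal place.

⟨phi⟩ = (1/(d₂−d₁)) ∫ phi₀ e^(−kd) dd = phi₀·(e^(−k·d₁) − e^(−k·d₂)) / (k·(d₂−d₁))
e^(−0.462×2.2) = 0.3619; e^(−0.462×6.1) = 0.0597
⟨phi⟩ = 0.58 × (0.3619 − 0.0597) / (0.462 × 3.9) = 0.58 × 0.1677 = 0.0973

9.7%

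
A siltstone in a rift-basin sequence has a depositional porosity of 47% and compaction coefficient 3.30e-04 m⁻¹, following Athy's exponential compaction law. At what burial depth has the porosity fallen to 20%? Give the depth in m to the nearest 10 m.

Working in km (1 km = 1000 m; k in km⁻¹ = k in m⁻¹ × 1000):
Invert Athy's law: Z = ln(n₀/n) / k
Z = ln(0.47/0.2) / 0.33 = ln(2.35) / 0.33 = 0.8544 / 0.33 = 2.589 km

2590 m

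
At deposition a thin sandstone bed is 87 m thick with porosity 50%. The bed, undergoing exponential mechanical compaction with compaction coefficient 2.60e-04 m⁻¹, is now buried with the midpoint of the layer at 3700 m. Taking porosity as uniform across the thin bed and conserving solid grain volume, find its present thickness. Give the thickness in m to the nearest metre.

Working in km (1 km = 1000 m; c in km⁻¹ = c in m⁻¹ × 1000):
Porosity at 3.7 km: φ = 0.5·exp(−0.26×3.7) = 0.1911
Solid-volume conservation: h(1−φ) = h₀(1−φ₀) ⇒ h = h₀·(1−φ₀)/(1−φ)
h = 0.087 × (1 − 0.5)/(1 − 0.1911) = 0.087 × 0.6181 = 0.0538 km

54 m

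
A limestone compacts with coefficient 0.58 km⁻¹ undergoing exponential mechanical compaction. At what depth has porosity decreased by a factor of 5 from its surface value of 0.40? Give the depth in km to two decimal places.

phi/phi₀ = 1/5 ⇒ exp(−β·Z) = 1/5 ⇒ Z = ln(5) / β
Z = 1.6094 / 0.58 = 2.775 km

2.77 km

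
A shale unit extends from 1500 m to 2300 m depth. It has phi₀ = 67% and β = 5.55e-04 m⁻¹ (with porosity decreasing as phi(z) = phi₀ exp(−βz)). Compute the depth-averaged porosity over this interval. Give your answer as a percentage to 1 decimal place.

Working in km (1 km = 1000 m; β in km⁻¹ = β in m⁻¹ × 1000):
⟨phi⟩ = (1/(z₂−z₁)) ∫ phi₀ e^(−βz) dz = phi₀·(e^(−β·z₁) − e^(−β·z₂)) / (β·(z₂−z₁))
e^(−0.555×1.5) = 0.4350; e^(−0.555×2.3) = 0.2790
⟨phi⟩ = 0.67 × (0.4350 − 0.2790) / (0.555 × 0.8) = 0.67 × 0.3512 = 0.2353

23.5%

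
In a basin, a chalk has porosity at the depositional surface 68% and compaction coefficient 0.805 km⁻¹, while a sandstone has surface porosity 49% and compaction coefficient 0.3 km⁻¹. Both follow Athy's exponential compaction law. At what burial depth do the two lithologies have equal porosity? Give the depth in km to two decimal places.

Set phi₀ₐ e^(−βₐZ) = phi₀ᵦ e^(−βᵦZ) ⇒ ln(phi₀ₐ/phi₀ᵦ) = (βₐ − βᵦ)·Z
Z = ln(0.68/0.49) / (0.805 − 0.3) = 0.3277 / 0.505 = 0.649 km

0.65 km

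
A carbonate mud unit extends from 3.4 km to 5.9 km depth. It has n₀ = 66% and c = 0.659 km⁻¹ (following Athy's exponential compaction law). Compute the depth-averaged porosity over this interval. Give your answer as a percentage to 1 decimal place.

⟨n⟩ = (1/(Z₂−Z₁)) ∫ n₀ e^(−cZ) dZ = n₀·(e^(−c·Z₁) − e^(−c·Z₂)) / (c·(Z₂−Z₁))
e^(−0.659×3.4) = 0.1064; e^(−0.659×5.9) = 0.0205
⟨n⟩ = 0.66 × (0.1064 − 0.0205) / (0.659 × 2.5) = 0.66 × 0.0521 = 0.0344

3.4%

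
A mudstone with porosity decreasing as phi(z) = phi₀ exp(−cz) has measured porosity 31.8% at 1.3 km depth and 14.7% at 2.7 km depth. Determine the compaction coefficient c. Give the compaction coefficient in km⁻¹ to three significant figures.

Athy: phi(z) = phi₀ e^(−cz) ⇒ phi₁/phi₂ = e^{c(z₂−z₁)} ⇒ c = ln(phi₁/phi₂)/(z₂−z₁)
c = ln(0.318/0.147) / (2.7 − 1.3) = ln(2.163) / 1.4 = 0.7716 / 1.4 = 0.5512 km⁻¹

0.551 km⁻¹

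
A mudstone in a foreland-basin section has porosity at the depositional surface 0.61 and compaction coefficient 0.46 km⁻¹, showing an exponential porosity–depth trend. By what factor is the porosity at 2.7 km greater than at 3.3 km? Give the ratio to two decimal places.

n(z₁)/n(z₂) = e^(−k·z₁)/e^(−k·z₂) = e^{k(z₂−z₁)}
= exp(0.46 × 0.6) = exp(0.276) = 1.3178

1.32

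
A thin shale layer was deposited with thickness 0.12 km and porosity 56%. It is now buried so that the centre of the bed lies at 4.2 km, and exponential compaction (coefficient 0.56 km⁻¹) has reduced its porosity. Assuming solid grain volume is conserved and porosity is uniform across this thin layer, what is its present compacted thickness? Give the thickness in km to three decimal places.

Porosity at 4.2 km: n = 0.56·exp(−0.56×4.2) = 0.0533
Solid-volume conservation: h(1−n) = h₀(1−n₀) ⇒ h = h₀·(1−n₀)/(1−n)
h = 0.12 × (1 − 0.56)/(1 − 0.0533) = 0.12 × 0.4648 = 0.0558 km

0.056 km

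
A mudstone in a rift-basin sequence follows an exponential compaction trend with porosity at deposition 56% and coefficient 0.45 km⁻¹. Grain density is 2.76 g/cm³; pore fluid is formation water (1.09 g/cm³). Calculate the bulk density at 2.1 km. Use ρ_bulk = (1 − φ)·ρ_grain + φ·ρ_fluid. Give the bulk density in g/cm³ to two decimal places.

2.40 g/cm³

Porosity at depth: n = 0.56·exp(−0.45×2.1) = 0.56×0.3887 = 0.2177
Bulk density: ρ_b = (1−n)ρ_g + n·ρ_f = 0.7823×2.76 + 0.2177×1.09
       = 2.159 + 0.237 = 2.397 g/cm³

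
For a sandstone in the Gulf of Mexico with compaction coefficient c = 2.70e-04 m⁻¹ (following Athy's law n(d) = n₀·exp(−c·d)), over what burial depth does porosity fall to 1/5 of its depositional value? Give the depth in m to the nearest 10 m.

Working in km (1 km = 1000 m; c in km⁻¹ = c in m⁻¹ × 1000):
n/n₀ = 1/5 ⇒ exp(−c·d) = 1/5 ⇒ d = ln(5) / c
d = 1.6094 / 0.27 = 5.961 km

5960 m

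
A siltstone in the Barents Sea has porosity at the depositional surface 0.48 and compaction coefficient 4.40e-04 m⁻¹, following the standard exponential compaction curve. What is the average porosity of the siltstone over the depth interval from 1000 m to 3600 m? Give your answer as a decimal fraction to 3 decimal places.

Working in km (1 km = 1000 m; β in km⁻¹ = β in m⁻¹ × 1000):
⟨φ⟩ = (1/(Z₂−Z₁)) ∫ φ₀ e^(−βZ) dZ = φ₀·(e^(−β·Z₁) − e^(−β·Z₂)) / (β·(Z₂−Z₁))
e^(−0.44×1) = 0.6440; e^(−0.44×3.6) = 0.2052
⟨φ⟩ = 0.48 × (0.6440 − 0.2052) / (0.44 × 2.6) = 0.48 × 0.3836 = 0.1841

0.184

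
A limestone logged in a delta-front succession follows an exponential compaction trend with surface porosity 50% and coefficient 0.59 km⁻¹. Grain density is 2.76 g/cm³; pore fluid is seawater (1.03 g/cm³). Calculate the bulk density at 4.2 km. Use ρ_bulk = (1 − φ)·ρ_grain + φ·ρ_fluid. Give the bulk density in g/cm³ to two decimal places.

2.69 g/cm³

Porosity at depth: n = 0.5·exp(−0.59×4.2) = 0.5×0.0839 = 0.0420
Bulk density: ρ_b = (1−n)ρ_g + n·ρ_f = 0.9580×2.76 + 0.0420×1.03
       = 2.644 + 0.043 = 2.687 g/cm³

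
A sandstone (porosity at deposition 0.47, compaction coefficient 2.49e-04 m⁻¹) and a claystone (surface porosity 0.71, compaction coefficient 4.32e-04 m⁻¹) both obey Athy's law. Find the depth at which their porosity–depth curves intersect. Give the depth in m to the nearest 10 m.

2250 m

Working in km (1 km = 1000 m; c in km⁻¹ = c in m⁻¹ × 1000):
Set φ₀ₐ e^(−cₐZ) = φ₀ᵦ e^(−cᵦZ) ⇒ ln(φ₀ₐ/φ₀ᵦ) = (cₐ − cᵦ)·Z
Z = ln(0.47/0.71) / (0.249 − 0.432) = -0.4125 / -0.183 = 2.254 km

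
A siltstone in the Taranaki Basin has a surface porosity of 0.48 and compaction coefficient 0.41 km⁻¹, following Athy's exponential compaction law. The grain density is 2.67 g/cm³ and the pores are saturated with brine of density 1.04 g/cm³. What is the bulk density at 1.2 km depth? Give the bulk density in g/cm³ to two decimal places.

Porosity at depth: phi = 0.48·exp(−0.41×1.2) = 0.48×0.6114 = 0.2935
Bulk density: ρ_b = (1−phi)ρ_g + phi·ρ_f = 0.7065×2.67 + 0.2935×1.04
       = 1.886 + 0.305 = 2.192 g/cm³

2.19 g/cm³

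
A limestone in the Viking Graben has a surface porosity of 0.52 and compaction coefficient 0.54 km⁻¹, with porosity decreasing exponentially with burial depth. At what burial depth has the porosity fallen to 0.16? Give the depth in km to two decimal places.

2.18 km

Invert Athy's law: Z = ln(phi₀/phi) / k
Z = ln(0.52/0.16) / 0.54 = ln(3.25) / 0.54 = 1.1787 / 0.54 = 2.183 km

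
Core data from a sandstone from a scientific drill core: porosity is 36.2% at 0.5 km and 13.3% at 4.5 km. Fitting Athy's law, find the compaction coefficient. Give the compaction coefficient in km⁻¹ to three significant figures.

0.250 km⁻¹

Athy: phi(Z) = phi₀ e^(−kZ) ⇒ phi₁/phi₂ = e^{k(Z₂−Z₁)} ⇒ k = ln(phi₁/phi₂)/(Z₂−Z₁)
k = ln(0.362/0.133) / (4.5 − 0.5) = ln(2.722) / 4 = 1.0013 / 4 = 0.2503 km⁻¹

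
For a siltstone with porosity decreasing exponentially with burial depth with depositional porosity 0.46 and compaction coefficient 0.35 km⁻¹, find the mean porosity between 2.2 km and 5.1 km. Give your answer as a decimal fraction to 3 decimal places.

0.134

⟨phi⟩ = (1/(z₂−z₁)) ∫ phi₀ e^(−cz) dz = phi₀·(e^(−c·z₁) − e^(−c·z₂)) / (c·(z₂−z₁))
e^(−0.35×2.2) = 0.4630; e^(−0.35×5.1) = 0.1678
⟨phi⟩ = 0.46 × (0.4630 − 0.1678) / (0.35 × 2.9) = 0.46 × 0.2909 = 0.1338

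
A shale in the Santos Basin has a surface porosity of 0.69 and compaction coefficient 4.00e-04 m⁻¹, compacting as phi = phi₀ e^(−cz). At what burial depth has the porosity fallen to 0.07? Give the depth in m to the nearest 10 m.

5720 m

Working in km (1 km = 1000 m; c in km⁻¹ = c in m⁻¹ × 1000):
Invert Athy's law: z = ln(phi₀/phi) / c
z = ln(0.69/0.07) / 0.4 = ln(9.857) / 0.4 = 2.2882 / 0.4 = 5.720 km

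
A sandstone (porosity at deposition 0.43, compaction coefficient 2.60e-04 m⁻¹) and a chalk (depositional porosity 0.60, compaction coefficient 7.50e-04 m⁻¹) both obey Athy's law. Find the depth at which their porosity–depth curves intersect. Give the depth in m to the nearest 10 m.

Working in km (1 km = 1000 m; c in km⁻¹ = c in m⁻¹ × 1000):
Set φ₀ₐ e^(−cₐd) = φ₀ᵦ e^(−cᵦd) ⇒ ln(φ₀ₐ/φ₀ᵦ) = (cₐ − cᵦ)·d
d = ln(0.43/0.6) / (0.26 − 0.75) = -0.3331 / -0.49 = 0.680 km

680 m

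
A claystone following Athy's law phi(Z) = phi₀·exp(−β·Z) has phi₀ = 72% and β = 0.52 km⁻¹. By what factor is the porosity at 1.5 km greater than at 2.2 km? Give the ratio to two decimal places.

1.44

phi(Z₁)/phi(Z₂) = e^(−β·Z₁)/e^(−β·Z₂) = e^{β(Z₂−Z₁)}
= exp(0.52 × 0.7) = exp(0.364) = 1.4391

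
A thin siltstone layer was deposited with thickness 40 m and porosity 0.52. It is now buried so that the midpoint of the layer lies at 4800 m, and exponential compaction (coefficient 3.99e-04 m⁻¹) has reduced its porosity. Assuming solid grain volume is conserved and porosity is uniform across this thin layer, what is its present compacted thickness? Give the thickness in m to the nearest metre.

21 m

Working in km (1 km = 1000 m; β in km⁻¹ = β in m⁻¹ × 1000):
Porosity at 4.8 km: phi = 0.52·exp(−0.399×4.8) = 0.0766
Solid-volume conservation: h(1−phi) = h₀(1−phi₀) ⇒ h = h₀·(1−phi₀)/(1−phi)
h = 0.04 × (1 − 0.52)/(1 − 0.0766) = 0.04 × 0.5198 = 0.0208 km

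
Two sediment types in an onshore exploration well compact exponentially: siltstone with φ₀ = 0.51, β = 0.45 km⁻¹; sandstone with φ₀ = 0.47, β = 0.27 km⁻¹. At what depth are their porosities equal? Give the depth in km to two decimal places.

Set φ₀ₐ e^(−βₐd) = φ₀ᵦ e^(−βᵦd) ⇒ ln(φ₀ₐ/φ₀ᵦ) = (βₐ − βᵦ)·d
d = ln(0.51/0.47) / (0.45 − 0.27) = 0.0817 / 0.18 = 0.454 km

0.45 km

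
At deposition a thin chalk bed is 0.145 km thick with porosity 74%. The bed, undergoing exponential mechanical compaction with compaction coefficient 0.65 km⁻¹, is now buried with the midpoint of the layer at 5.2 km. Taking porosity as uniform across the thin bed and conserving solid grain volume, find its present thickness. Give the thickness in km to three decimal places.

Porosity at 5.2 km: φ = 0.74·exp(−0.65×5.2) = 0.0252
Solid-volume conservation: h(1−φ) = h₀(1−φ₀) ⇒ h = h₀·(1−φ₀)/(1−φ)
h = 0.145 × (1 − 0.74)/(1 − 0.0252) = 0.145 × 0.2667 = 0.0387 km

0.039 km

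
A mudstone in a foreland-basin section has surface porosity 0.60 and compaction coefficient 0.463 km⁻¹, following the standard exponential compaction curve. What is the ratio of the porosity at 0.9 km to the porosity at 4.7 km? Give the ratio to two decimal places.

φ(Z₁)/φ(Z₂) = e^(−c·Z₁)/e^(−c·Z₂) = e^{c(Z₂−Z₁)}
= exp(0.463 × 3.8) = exp(1.759) = 5.8090

5.81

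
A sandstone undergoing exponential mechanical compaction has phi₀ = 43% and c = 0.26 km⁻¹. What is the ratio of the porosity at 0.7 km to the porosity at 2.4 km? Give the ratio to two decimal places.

1.56

phi(Z₁)/phi(Z₂) = e^(−c·Z₁)/e^(−c·Z₂) = e^{c(Z₂−Z₁)}
= exp(0.26 × 1.7) = exp(0.442) = 1.5558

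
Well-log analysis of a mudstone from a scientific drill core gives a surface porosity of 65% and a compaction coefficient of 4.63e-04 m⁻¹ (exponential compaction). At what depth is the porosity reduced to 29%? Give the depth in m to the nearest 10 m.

1740 m

Working in km (1 km = 1000 m; β in km⁻¹ = β in m⁻¹ × 1000):
Invert Athy's law: Z = ln(n₀/n) / β
Z = ln(0.65/0.29) / 0.463 = ln(2.241) / 0.463 = 0.8071 / 0.463 = 1.743 km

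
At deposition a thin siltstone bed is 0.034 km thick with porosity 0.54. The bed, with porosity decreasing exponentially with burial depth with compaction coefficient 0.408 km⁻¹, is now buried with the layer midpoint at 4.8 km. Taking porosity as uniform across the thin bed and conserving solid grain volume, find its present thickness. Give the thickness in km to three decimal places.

0.017 km

Porosity at 4.8 km: φ = 0.54·exp(−0.408×4.8) = 0.0762
Solid-volume conservation: h(1−φ) = h₀(1−φ₀) ⇒ h = h₀·(1−φ₀)/(1−φ)
h = 0.034 × (1 − 0.54)/(1 − 0.0762) = 0.034 × 0.4979 = 0.0169 km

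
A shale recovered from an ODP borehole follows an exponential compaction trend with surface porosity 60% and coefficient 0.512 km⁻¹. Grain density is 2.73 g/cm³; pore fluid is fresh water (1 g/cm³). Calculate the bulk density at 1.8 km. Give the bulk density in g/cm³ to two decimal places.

2.32 g/cm³

Porosity at depth: n = 0.6·exp(−0.512×1.8) = 0.6×0.3979 = 0.2387
Bulk density: ρ_b = (1−n)ρ_g + n·ρ_f = 0.7613×2.73 + 0.2387×1
       = 2.078 + 0.239 = 2.317 g/cm³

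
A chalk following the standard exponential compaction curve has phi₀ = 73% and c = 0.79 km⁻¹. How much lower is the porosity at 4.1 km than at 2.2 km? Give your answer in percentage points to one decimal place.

phi(2.2) = 0.73·e^(−0.79×2.2) = 0.1284
phi(4.1) = 0.73·e^(−0.79×4.1) = 0.0286
Δphi = 0.1284 − 0.0286 = 0.0998

10.0 percentage points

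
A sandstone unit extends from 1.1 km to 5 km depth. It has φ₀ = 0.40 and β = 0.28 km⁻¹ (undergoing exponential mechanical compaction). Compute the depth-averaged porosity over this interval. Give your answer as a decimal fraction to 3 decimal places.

0.179

⟨φ⟩ = (1/(Z₂−Z₁)) ∫ φ₀ e^(−βZ) dZ = φ₀·(e^(−β·Z₁) − e^(−β·Z₂)) / (β·(Z₂−Z₁))
e^(−0.28×1.1) = 0.7349; e^(−0.28×5) = 0.2466
⟨φ⟩ = 0.4 × (0.7349 − 0.2466) / (0.28 × 3.9) = 0.4 × 0.4472 = 0.1789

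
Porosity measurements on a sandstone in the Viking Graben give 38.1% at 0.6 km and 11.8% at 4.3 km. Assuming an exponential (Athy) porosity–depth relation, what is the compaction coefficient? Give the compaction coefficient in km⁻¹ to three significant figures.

Athy: φ(z) = φ₀ e^(−βz) ⇒ φ₁/φ₂ = e^{β(z₂−z₁)} ⇒ β = ln(φ₁/φ₂)/(z₂−z₁)
β = ln(0.381/0.118) / (4.3 − 0.6) = ln(3.229) / 3.7 = 1.1721 / 3.7 = 0.3168 km⁻¹

0.317 km⁻¹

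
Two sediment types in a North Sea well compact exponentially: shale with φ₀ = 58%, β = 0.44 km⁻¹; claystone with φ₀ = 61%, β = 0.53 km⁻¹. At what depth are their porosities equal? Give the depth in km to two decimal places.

0.56 km

Set φ₀ₐ e^(−βₐd) = φ₀ᵦ e^(−βᵦd) ⇒ ln(φ₀ₐ/φ₀ᵦ) = (βₐ − βᵦ)·d
d = ln(0.58/0.61) / (0.44 − 0.53) = -0.0504 / -0.09 = 0.560 km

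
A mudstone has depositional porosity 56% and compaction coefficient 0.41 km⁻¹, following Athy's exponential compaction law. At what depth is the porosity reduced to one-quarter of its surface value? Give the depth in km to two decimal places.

φ/φ₀ = 1/4 ⇒ exp(−β·z) = 1/4 ⇒ z = ln(4) / β
z = 1.3863 / 0.41 = 3.381 km

3.38 km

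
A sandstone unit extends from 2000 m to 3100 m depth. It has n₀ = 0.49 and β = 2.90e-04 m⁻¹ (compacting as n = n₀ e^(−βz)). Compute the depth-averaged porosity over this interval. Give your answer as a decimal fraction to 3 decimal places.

Working in km (1 km = 1000 m; β in km⁻¹ = β in m⁻¹ × 1000):
⟨n⟩ = (1/(z₂−z₁)) ∫ n₀ e^(−βz) dz = n₀·(e^(−β·z₁) − e^(−β·z₂)) / (β·(z₂−z₁))
e^(−0.29×2) = 0.5599; e^(−0.29×3.1) = 0.4070
⟨n⟩ = 0.49 × (0.5599 − 0.4070) / (0.29 × 1.1) = 0.49 × 0.4794 = 0.2349

0.235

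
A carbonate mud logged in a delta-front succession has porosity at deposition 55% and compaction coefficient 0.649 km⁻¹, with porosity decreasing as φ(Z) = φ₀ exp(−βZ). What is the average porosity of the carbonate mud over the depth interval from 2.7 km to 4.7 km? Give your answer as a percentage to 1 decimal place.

⟨φ⟩ = (1/(Z₂−Z₁)) ∫ φ₀ e^(−βZ) dZ = φ₀·(e^(−β·Z₁) − e^(−β·Z₂)) / (β·(Z₂−Z₁))
e^(−0.649×2.7) = 0.1734; e^(−0.649×4.7) = 0.0473
⟨φ⟩ = 0.55 × (0.1734 − 0.0473) / (0.649 × 2) = 0.55 × 0.0971 = 0.0534

5.3%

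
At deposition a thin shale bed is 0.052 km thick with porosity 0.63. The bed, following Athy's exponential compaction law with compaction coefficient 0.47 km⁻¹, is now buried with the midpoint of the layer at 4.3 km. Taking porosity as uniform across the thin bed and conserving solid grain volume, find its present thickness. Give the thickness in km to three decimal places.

Porosity at 4.3 km: n = 0.63·exp(−0.47×4.3) = 0.0835
Solid-volume conservation: h(1−n) = h₀(1−n₀) ⇒ h = h₀·(1−n₀)/(1−n)
h = 0.052 × (1 − 0.63)/(1 − 0.0835) = 0.052 × 0.4037 = 0.0210 km

0.021 km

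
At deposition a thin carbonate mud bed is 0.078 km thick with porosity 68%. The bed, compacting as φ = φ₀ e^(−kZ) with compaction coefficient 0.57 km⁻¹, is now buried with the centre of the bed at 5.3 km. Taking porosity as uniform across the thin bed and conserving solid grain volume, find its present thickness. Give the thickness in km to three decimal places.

0.026 km

Porosity at 5.3 km: φ = 0.68·exp(−0.57×5.3) = 0.0332
Solid-volume conservation: h(1−φ) = h₀(1−φ₀) ⇒ h = h₀·(1−φ₀)/(1−φ)
h = 0.078 × (1 − 0.68)/(1 − 0.0332) = 0.078 × 0.3310 = 0.0258 km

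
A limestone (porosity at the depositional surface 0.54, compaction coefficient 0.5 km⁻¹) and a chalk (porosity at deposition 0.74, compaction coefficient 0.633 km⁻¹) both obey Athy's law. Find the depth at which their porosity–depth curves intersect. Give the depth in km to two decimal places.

Set phi₀ₐ e^(−cₐZ) = phi₀ᵦ e^(−cᵦZ) ⇒ ln(phi₀ₐ/phi₀ᵦ) = (cₐ − cᵦ)·Z
Z = ln(0.54/0.74) / (0.5 − 0.633) = -0.3151 / -0.133 = 2.369 km

2.37 km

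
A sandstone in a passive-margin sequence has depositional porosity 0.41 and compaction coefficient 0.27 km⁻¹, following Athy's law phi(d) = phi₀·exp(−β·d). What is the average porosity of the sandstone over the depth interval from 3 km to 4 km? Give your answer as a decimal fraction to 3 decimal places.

0.160

⟨phi⟩ = (1/(d₂−d₁)) ∫ phi₀ e^(−βd) dd = phi₀·(e^(−β·d₁) − e^(−β·d₂)) / (β·(d₂−d₁))
e^(−0.27×3) = 0.4449; e^(−0.27×4) = 0.3396
⟨phi⟩ = 0.41 × (0.4449 − 0.3396) / (0.27 × 1) = 0.41 × 0.3899 = 0.1598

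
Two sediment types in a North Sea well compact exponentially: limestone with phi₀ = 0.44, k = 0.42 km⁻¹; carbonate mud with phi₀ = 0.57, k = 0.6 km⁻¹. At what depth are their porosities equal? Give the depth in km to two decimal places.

1.44 km

Set phi₀ₐ e^(−kₐZ) = phi₀ᵦ e^(−kᵦZ) ⇒ ln(phi₀ₐ/phi₀ᵦ) = (kₐ − kᵦ)·Z
Z = ln(0.44/0.57) / (0.42 − 0.6) = -0.2589 / -0.18 = 1.438 km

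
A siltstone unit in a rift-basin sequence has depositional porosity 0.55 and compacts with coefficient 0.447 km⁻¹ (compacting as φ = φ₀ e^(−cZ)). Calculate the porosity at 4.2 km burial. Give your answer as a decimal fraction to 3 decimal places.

φ = φ₀·exp(−c·Z) = 0.55 × exp(−0.447 × 4.2) = 0.55 × exp(−1.877)
  = 0.55 × 0.1530 = 0.0841

0.084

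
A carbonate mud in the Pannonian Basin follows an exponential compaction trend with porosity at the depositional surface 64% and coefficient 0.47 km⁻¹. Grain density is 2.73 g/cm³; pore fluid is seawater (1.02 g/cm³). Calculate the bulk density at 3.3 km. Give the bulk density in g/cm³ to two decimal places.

Porosity at depth: n = 0.64·exp(−0.47×3.3) = 0.64×0.2120 = 0.1357
Bulk density: ρ_b = (1−n)ρ_g + n·ρ_f = 0.8643×2.73 + 0.1357×1.02
       = 2.360 + 0.138 = 2.498 g/cm³

2.50 g/cm³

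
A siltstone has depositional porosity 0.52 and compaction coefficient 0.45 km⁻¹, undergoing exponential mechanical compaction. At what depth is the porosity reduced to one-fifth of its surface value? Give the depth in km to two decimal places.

3.58 km

φ/φ₀ = 1/5 ⇒ exp(−c·d) = 1/5 ⇒ d = ln(5) / c
d = 1.6094 / 0.45 = 3.577 km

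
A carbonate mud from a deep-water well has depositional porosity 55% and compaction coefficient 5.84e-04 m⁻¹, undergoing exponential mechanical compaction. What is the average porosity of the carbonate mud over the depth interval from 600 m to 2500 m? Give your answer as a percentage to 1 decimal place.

Working in km (1 km = 1000 m; β in km⁻¹ = β in m⁻¹ × 1000):
⟨phi⟩ = (1/(Z₂−Z₁)) ∫ phi₀ e^(−βZ) dZ = phi₀·(e^(−β·Z₁) − e^(−β·Z₂)) / (β·(Z₂−Z₁))
e^(−0.584×0.6) = 0.7044; e^(−0.584×2.5) = 0.2322
⟨phi⟩ = 0.55 × (0.7044 − 0.2322) / (0.584 × 1.9) = 0.55 × 0.4255 = 0.2340

23.4%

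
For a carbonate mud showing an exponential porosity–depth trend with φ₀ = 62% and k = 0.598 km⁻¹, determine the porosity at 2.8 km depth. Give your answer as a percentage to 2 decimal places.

11.62%

φ = φ₀·exp(−k·d) = 0.62 × exp(−0.598 × 2.8) = 0.62 × exp(−1.674)
  = 0.62 × 0.1874 = 0.1162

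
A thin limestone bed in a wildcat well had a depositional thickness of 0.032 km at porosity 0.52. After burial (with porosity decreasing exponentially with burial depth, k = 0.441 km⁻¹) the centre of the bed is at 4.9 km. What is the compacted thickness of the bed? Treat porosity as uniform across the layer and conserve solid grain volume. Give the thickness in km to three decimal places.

Porosity at 4.9 km: phi = 0.52·exp(−0.441×4.9) = 0.0599
Solid-volume conservation: h(1−phi) = h₀(1−phi₀) ⇒ h = h₀·(1−phi₀)/(1−phi)
h = 0.032 × (1 − 0.52)/(1 − 0.0599) = 0.032 × 0.5106 = 0.0163 km

0.016 km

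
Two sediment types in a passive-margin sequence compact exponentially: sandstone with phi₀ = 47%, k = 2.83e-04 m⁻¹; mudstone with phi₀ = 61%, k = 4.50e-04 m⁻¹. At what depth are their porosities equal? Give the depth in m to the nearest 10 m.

1560 m

Working in km (1 km = 1000 m; k in km⁻¹ = k in m⁻¹ × 1000):
Set phi₀ₐ e^(−kₐZ) = phi₀ᵦ e^(−kᵦZ) ⇒ ln(phi₀ₐ/phi₀ᵦ) = (kₐ − kᵦ)·Z
Z = ln(0.47/0.61) / (0.283 − 0.45) = -0.2607 / -0.167 = 1.561 km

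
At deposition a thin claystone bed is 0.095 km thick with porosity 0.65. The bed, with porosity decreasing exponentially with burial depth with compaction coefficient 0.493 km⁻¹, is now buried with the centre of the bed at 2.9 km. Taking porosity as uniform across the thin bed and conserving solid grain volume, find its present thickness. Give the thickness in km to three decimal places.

Porosity at 2.9 km: φ = 0.65·exp(−0.493×2.9) = 0.1556
Solid-volume conservation: h(1−φ) = h₀(1−φ₀) ⇒ h = h₀·(1−φ₀)/(1−φ)
h = 0.095 × (1 − 0.65)/(1 − 0.1556) = 0.095 × 0.4145 = 0.0394 km

0.039 km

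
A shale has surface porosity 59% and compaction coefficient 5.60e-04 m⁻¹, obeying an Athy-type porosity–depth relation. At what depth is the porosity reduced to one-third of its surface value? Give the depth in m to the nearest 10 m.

Working in km (1 km = 1000 m; c in km⁻¹ = c in m⁻¹ × 1000):
n/n₀ = 1/3 ⇒ exp(−c·d) = 1/3 ⇒ d = ln(3) / c
d = 1.0986 / 0.56 = 1.962 km

1960 m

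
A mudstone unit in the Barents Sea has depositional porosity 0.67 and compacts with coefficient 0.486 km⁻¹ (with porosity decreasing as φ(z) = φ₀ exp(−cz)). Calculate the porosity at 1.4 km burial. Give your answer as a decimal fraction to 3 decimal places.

φ = φ₀·exp(−c·z) = 0.67 × exp(−0.486 × 1.4) = 0.67 × exp(−0.6804)
  = 0.67 × 0.5064 = 0.3393

0.339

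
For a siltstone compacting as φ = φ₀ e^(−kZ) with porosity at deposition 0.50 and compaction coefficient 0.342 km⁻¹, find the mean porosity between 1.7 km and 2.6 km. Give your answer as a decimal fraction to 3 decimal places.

⟨φ⟩ = (1/(Z₂−Z₁)) ∫ φ₀ e^(−kZ) dZ = φ₀·(e^(−k·Z₁) − e^(−k·Z₂)) / (k·(Z₂−Z₁))
e^(−0.342×1.7) = 0.5591; e^(−0.342×2.6) = 0.4110
⟨φ⟩ = 0.5 × (0.5591 − 0.4110) / (0.342 × 0.9) = 0.5 × 0.4813 = 0.2406

0.241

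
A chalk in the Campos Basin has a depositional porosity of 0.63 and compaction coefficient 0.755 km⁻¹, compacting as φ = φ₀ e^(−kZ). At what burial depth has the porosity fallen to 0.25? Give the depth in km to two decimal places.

Invert Athy's law: Z = ln(φ₀/φ) / k
Z = ln(0.63/0.25) / 0.755 = ln(2.52) / 0.755 = 0.9243 / 0.755 = 1.224 km

1.22 km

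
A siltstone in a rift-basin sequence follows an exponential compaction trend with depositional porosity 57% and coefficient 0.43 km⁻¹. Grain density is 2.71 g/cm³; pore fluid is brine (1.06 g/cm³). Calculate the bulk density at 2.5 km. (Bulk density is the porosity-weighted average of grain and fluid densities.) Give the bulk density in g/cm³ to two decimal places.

Porosity at depth: n = 0.57·exp(−0.43×2.5) = 0.57×0.3413 = 0.1945
Bulk density: ρ_b = (1−n)ρ_g + n·ρ_f = 0.8055×2.71 + 0.1945×1.06
       = 2.183 + 0.206 = 2.389 g/cm³

2.39 g/cm³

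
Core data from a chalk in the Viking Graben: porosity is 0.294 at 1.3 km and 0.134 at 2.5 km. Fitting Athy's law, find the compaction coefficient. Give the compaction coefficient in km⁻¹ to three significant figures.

0.655 km⁻¹

Athy: φ(d) = φ₀ e^(−kd) ⇒ φ₁/φ₂ = e^{k(d₂−d₁)} ⇒ k = ln(φ₁/φ₂)/(d₂−d₁)
k = ln(0.294/0.134) / (2.5 − 1.3) = ln(2.194) / 1.2 = 0.7857 / 1.2 = 0.6548 km⁻¹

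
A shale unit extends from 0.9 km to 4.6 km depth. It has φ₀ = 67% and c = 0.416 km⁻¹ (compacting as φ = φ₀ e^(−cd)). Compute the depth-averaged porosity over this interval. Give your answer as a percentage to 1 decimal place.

23.5%

⟨φ⟩ = (1/(d₂−d₁)) ∫ φ₀ e^(−cd) dd = φ₀·(e^(−c·d₁) − e^(−c·d₂)) / (c·(d₂−d₁))
e^(−0.416×0.9) = 0.6877; e^(−0.416×4.6) = 0.1475
⟨φ⟩ = 0.67 × (0.6877 − 0.1475) / (0.416 × 3.7) = 0.67 × 0.3509 = 0.2351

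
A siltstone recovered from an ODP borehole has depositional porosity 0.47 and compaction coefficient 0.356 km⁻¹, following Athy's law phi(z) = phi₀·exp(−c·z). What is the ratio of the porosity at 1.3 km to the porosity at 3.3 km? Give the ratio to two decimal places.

phi(z₁)/phi(z₂) = e^(−c·z₁)/e^(−c·z₂) = e^{c(z₂−z₁)}
= exp(0.356 × 2) = exp(0.712) = 2.0381

2.04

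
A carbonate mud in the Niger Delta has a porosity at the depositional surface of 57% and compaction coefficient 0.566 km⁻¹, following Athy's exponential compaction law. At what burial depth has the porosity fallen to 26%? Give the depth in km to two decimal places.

Invert Athy's law: Z = ln(phi₀/phi) / c
Z = ln(0.57/0.26) / 0.566 = ln(2.192) / 0.566 = 0.7850 / 0.566 = 1.387 km

1.39 km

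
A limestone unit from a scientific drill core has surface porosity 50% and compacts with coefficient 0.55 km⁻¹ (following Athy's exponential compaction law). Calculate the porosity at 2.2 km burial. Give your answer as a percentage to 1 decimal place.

n = n₀·exp(−k·d) = 0.5 × exp(−0.55 × 2.2) = 0.5 × exp(−1.21)
  = 0.5 × 0.2982 = 0.1491

14.9%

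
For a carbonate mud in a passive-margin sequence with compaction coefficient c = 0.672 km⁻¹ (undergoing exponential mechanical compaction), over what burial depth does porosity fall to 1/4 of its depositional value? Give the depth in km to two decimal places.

n/n₀ = 1/4 ⇒ exp(−c·d) = 1/4 ⇒ d = ln(4) / c
d = 1.3863 / 0.672 = 2.063 km

2.06 km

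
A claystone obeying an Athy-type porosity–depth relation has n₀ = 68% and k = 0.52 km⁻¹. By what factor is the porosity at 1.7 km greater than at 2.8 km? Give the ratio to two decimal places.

n(d₁)/n(d₂) = e^(−k·d₁)/e^(−k·d₂) = e^{k(d₂−d₁)}
= exp(0.52 × 1.1) = exp(0.572) = 1.7718

1.77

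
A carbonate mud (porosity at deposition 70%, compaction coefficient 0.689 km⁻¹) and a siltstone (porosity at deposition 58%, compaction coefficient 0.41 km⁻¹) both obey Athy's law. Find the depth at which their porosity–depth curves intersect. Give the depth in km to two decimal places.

0.67 km

Set phi₀ₐ e^(−cₐZ) = phi₀ᵦ e^(−cᵦZ) ⇒ ln(phi₀ₐ/phi₀ᵦ) = (cₐ − cᵦ)·Z
Z = ln(0.7/0.58) / (0.689 − 0.41) = 0.1881 / 0.279 = 0.674 km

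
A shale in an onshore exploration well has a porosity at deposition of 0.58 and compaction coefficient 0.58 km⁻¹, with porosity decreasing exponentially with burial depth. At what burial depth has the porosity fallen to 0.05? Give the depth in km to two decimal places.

Invert Athy's law: Z = ln(n₀/n) / β
Z = ln(0.58/0.05) / 0.58 = ln(11.6) / 0.58 = 2.4510 / 0.58 = 4.226 km

4.23 km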